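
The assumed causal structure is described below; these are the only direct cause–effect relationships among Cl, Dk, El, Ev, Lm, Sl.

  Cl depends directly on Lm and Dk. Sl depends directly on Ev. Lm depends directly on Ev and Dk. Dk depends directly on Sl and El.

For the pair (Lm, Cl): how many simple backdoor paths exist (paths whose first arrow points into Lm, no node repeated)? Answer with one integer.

A backdoor path from Lm to Cl is any simple undirected path whose first edge points into Lm (i.e. leaves Lm via a parent).
Parents of Lm: {Dk, Ev}.
Enumerating:
  P1: Lm <- Ev -> Sl -> Dk -> Cl
  P2: Lm <- Dk -> Cl
That exhausts the simple backdoor paths. Count: 2.

2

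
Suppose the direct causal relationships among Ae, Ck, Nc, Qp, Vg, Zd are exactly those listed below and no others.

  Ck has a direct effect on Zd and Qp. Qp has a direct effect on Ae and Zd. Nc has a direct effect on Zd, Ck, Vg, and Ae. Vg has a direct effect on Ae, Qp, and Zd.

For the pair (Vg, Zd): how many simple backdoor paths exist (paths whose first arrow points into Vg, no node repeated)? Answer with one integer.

A backdoor path from Vg to Zd is any simple undirected path whose first edge points into Vg (i.e. leaves Vg via a parent).
Parents of Vg: {Nc}.
Enumerating:
  P1: Vg <- Nc -> Ck -> Qp -> Zd
  P2: Vg <- Nc -> Ck -> Zd
  P3: Vg <- Nc -> Ae <- Qp <- Ck -> Zd
  P4: Vg <- Nc -> Ae <- Qp -> Zd
  P5: Vg <- Nc -> Zd
That exhausts the simple backdoor paths. Count: 5.

5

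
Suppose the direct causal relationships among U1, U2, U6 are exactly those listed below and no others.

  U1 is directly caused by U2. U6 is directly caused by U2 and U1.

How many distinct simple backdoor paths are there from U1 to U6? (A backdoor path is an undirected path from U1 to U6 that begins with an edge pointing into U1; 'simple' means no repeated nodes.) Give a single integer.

1

A backdoor path from U1 to U6 is any simple undirected path whose first edge points into U1 (i.e. leaves U1 via a parent).
Parents of U1: {U2}.
Enumerating:
  P1: U1 <- U2 -> U6
That exhausts the simple backdoor paths. Count: 1.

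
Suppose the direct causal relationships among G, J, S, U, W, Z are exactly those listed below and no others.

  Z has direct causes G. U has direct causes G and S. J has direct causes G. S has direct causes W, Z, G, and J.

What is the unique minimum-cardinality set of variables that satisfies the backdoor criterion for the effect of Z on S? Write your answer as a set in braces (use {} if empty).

Variables eligible for adjustment (non-descendants of Z, excluding Z and S): {G, J, W}.
Backdoor paths from Z to S:
  P1: Z <- G -> J -> S
  P2: Z <- G -> S
  P3: Z <- G -> U <- S
The empty set is not sufficient: P1 (Z <- G -> J -> S) has no collider blocking it and no conditioned non-collider, so it is open.
Try {G}:
  P1: blocked at fork node G ∈ conditioning set.
  P2: blocked at fork node G ∈ conditioning set.
  P3: blocked at fork node G ∈ conditioning set.
{G} contains no descendant of Z and blocks every backdoor path.
No other singleton works — e.g. {J} leaves P2 open — so {G} is the unique smallest valid adjustment set.

{G}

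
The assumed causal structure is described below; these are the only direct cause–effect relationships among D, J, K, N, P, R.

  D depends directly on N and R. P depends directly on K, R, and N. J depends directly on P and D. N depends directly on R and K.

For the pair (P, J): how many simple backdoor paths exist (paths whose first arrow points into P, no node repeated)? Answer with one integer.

6

A backdoor path from P to J is any simple undirected path whose first edge points into P (i.e. leaves P via a parent).
Parents of P: {K, N, R}.
Enumerating:
  P1: P <- K -> N <- R -> D -> J
  P2: P <- K -> N -> D -> J
  P3: P <- R -> N -> D -> J
  P4: P <- R -> D -> J
  P5: P <- N <- R -> D -> J
  P6: P <- N -> D -> J
That exhausts the simple backdoor paths. Count: 6.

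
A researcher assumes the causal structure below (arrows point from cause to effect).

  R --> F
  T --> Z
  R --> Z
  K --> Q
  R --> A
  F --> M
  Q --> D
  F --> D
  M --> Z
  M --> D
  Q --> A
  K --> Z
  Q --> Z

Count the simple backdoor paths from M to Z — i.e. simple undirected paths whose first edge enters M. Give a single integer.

A backdoor path from M to Z is any simple undirected path whose first edge points into M (i.e. leaves M via a parent).
Parents of M: {F}.
Enumerating:
  P1: M <- F <- R -> A <- Q <- K -> Z
  P2: M <- F <- R -> A <- Q -> Z
  P3: M <- F <- R -> Z
  P4: M <- F -> D <- Q <- K -> Z
  P5: M <- F -> D <- Q -> A <- R -> Z
  P6: M <- F -> D <- Q -> Z
That exhausts the simple backdoor paths. Count: 6.

6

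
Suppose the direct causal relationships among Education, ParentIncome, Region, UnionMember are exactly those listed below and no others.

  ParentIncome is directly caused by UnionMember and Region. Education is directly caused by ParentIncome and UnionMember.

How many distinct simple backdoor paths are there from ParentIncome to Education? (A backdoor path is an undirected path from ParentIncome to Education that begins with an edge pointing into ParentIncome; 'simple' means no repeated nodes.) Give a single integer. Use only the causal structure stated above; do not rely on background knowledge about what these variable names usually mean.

1

A backdoor path from ParentIncome to Education is any simple undirected path whose first edge points into ParentIncome (i.e. leaves ParentIncome via a parent).
Parents of ParentIncome: {Region, UnionMember}.
Enumerating:
  P1: ParentIncome <- UnionMember -> Education
That exhausts the simple backdoor paths. Count: 1.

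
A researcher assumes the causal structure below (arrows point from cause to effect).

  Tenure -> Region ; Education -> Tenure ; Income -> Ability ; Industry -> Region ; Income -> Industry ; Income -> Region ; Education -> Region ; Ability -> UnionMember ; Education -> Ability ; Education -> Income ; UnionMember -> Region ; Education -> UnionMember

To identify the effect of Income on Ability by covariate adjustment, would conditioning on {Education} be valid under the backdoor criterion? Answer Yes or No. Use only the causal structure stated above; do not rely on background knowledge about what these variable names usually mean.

Yes

Backdoor paths from Income to Ability (paths whose first edge points into Income):
  P1: Income <- Education -> Ability
  P2: Income <- Education -> UnionMember <- Ability
  P3: Income <- Education -> Tenure -> Region <- UnionMember <- Ability
  P4: Income <- Education -> Region <- UnionMember <- Ability
Condition 1 (no descendant of Income in the set): holds — descendants of Income are {Ability, Industry, Region, UnionMember}; none are in {Education}.
Condition 2 (every backdoor path blocked by {Education}):
  P1: blocked at fork node Education ∈ conditioning set.
  P2: blocked at fork node Education ∈ conditioning set.
  P3: blocked at fork node Education ∈ conditioning set.
  P4: blocked at fork node Education ∈ conditioning set.
{Education} satisfies the backdoor criterion.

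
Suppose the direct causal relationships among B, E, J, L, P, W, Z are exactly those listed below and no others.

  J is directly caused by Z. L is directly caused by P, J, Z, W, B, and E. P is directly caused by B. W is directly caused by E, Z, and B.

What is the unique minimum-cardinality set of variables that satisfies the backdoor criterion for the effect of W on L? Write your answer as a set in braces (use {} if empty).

{B, E, Z}

Variables eligible for adjustment (non-descendants of W, excluding W and L): {B, E, J, P, Z}.
Backdoor paths from W to L:
  P1: W <- B -> P -> L
  P2: W <- B -> L
  P3: W <- Z -> J -> L
  P4: W <- Z -> L
  P5: W <- E -> L
The empty set is not sufficient: P1 (W <- B -> P -> L) has no collider blocking it and no conditioned non-collider, so it is open.
Try {B, E, Z}:
  P1: blocked at fork node B ∈ conditioning set.
  P2: blocked at fork node B ∈ conditioning set.
  P3: blocked at fork node Z ∈ conditioning set.
  P4: blocked at fork node Z ∈ conditioning set.
  P5: blocked at fork node E ∈ conditioning set.
{B, E, Z} contains no descendant of W and blocks every backdoor path.
Every element of {B, E, Z} is needed (dropping B leaves P1 open; dropping E leaves P5 open; dropping Z leaves P3 open), so no proper subset is valid.
Among all size-3 subsets of the eligible variables, only {B, E, Z} blocks every backdoor path, so it is the unique smallest valid adjustment set.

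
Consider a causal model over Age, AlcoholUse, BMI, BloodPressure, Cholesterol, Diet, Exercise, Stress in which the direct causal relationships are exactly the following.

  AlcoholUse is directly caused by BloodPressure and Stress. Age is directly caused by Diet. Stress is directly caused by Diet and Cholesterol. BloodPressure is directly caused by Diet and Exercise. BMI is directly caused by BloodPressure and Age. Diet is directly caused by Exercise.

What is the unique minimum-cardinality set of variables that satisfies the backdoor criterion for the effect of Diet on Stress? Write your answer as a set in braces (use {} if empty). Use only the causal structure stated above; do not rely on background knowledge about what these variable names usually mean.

{}

Variables eligible for adjustment (non-descendants of Diet, excluding Diet and Stress): {Cholesterol, Exercise}.
Backdoor paths from Diet to Stress:
  P1: Diet <- Exercise -> BloodPressure -> AlcoholUse <- Stress
Each backdoor path contains an unconditioned collider, so every path is already blocked with the empty conditioning set:
  P1: blocked at collider AlcoholUse (neither it nor any descendant is in the conditioning set).
The empty set is therefore the unique smallest valid set.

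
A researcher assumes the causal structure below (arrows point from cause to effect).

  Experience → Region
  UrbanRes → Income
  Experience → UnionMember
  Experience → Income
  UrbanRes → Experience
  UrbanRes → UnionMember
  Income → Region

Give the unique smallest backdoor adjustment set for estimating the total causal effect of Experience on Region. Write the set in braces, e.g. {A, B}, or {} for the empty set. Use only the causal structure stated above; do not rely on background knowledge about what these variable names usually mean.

{UrbanRes}

Variables eligible for adjustment (non-descendants of Experience, excluding Experience and Region): {UrbanRes}.
Backdoor paths from Experience to Region:
  P1: Experience <- UrbanRes -> Income -> Region
The empty set is not sufficient: P1 (Experience <- UrbanRes -> Income -> Region) has no collider blocking it and no conditioned non-collider, so it is open.
Try {UrbanRes}:
  P1: blocked at fork node UrbanRes ∈ conditioning set.
{UrbanRes} contains no descendant of Experience and blocks every backdoor path.
{UrbanRes} is the unique smallest valid adjustment set.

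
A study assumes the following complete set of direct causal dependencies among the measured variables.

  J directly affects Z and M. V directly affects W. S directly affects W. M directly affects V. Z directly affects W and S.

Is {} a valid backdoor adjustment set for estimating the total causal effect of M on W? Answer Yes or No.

No

Backdoor paths from M to W (paths whose first edge points into M):
  P1: M <- J -> Z -> S -> W
  P2: M <- J -> Z -> W
Condition 1 (no descendant of M in the set): holds — descendants of M are {V, W}; none are in {}.
Condition 2 (every backdoor path blocked by {}):
  P1: open — no interior node is in the conditioning set.
  P2: open — no interior node is in the conditioning set.
{} does not satisfy the backdoor criterion.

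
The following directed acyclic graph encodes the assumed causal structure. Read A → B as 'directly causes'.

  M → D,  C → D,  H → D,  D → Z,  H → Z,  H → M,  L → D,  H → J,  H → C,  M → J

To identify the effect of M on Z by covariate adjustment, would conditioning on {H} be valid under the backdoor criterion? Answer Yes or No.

Yes

Backdoor paths from M to Z (paths whose first edge points into M):
  P1: M <- H -> C -> D -> Z
  P2: M <- H -> D -> Z
  P3: M <- H -> Z
Condition 1 (no descendant of M in the set): holds — descendants of M are {D, J, Z}; none are in {H}.
Condition 2 (every backdoor path blocked by {H}):
  P1: blocked at fork node H ∈ conditioning set.
  P2: blocked at fork node H ∈ conditioning set.
  P3: blocked at fork node H ∈ conditioning set.
{H} satisfies the backdoor criterion.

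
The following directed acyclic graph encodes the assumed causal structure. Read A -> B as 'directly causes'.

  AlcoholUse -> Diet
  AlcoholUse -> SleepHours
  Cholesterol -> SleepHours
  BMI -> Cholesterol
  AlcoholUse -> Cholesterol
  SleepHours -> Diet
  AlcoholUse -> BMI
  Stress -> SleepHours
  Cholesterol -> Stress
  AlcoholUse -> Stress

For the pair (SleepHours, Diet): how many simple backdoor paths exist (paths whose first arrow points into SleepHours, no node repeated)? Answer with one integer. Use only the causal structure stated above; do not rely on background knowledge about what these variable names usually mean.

7

A backdoor path from SleepHours to Diet is any simple undirected path whose first edge points into SleepHours (i.e. leaves SleepHours via a parent).
Parents of SleepHours: {AlcoholUse, Cholesterol, Stress}.
Enumerating:
  P1: SleepHours <- AlcoholUse -> Diet
  P2: SleepHours <- Cholesterol <- AlcoholUse -> Diet
  P3: SleepHours <- Cholesterol <- BMI <- AlcoholUse -> Diet
  P4: SleepHours <- Cholesterol -> Stress <- AlcoholUse -> Diet
  P5: SleepHours <- Stress <- AlcoholUse -> Diet
  P6: SleepHours <- Stress <- Cholesterol <- AlcoholUse -> Diet
  P7: SleepHours <- Stress <- Cholesterol <- BMI <- AlcoholUse -> Diet
That exhausts the simple backdoor paths. Count: 7.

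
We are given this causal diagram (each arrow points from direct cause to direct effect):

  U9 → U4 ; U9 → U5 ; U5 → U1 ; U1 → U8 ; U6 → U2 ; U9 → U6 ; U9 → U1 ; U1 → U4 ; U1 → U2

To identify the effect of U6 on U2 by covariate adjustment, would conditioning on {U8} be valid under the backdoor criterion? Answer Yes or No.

No

Backdoor paths from U6 to U2 (paths whose first edge points into U6):
  P1: U6 <- U9 -> U5 -> U1 -> U2
  P2: U6 <- U9 -> U1 -> U2
  P3: U6 <- U9 -> U4 <- U1 -> U2
Condition 1 (no descendant of U6 in the set): holds — descendants of U6 are {U2}; none are in {U8}.
Condition 2 (every backdoor path blocked by {U8}):
  P1: open — no interior node is in the conditioning set.
  P2: open — no interior node is in the conditioning set.
  P3: blocked at collider U4 (neither it nor any descendant is in the conditioning set).
{U8} does not satisfy the backdoor criterion.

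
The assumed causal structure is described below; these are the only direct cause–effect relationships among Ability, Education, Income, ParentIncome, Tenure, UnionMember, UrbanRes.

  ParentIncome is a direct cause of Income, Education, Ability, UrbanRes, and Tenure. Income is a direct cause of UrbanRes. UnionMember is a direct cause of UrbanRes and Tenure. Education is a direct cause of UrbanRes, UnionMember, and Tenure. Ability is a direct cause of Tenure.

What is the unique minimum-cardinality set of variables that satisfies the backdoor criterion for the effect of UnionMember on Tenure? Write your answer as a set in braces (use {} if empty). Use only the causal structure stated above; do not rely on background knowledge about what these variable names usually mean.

Variables eligible for adjustment (non-descendants of UnionMember, excluding UnionMember and Tenure): {Ability, Education, Income, ParentIncome}.
Backdoor paths from UnionMember to Tenure:
  P1: UnionMember <- Education <- ParentIncome -> Ability -> Tenure
  P2: UnionMember <- Education <- ParentIncome -> Tenure
  P3: UnionMember <- Education -> Tenure
  P4: UnionMember <- Education -> UrbanRes <- ParentIncome -> Ability -> Tenure
  P5: UnionMember <- Education -> UrbanRes <- ParentIncome -> Tenure
  P6: UnionMember <- Education -> UrbanRes <- Income <- ParentIncome -> Ability -> Tenure
  P7: UnionMember <- Education -> UrbanRes <- Income <- ParentIncome -> Tenure
The empty set is not sufficient: P1 (UnionMember <- Education <- ParentIncome -> Ability -> Tenure) has no collider blocking it and no conditioned non-collider, so it is open.
Try {Education}:
  P1: blocked at chain node Education ∈ conditioning set.
  P2: blocked at chain node Education ∈ conditioning set.
  P3: blocked at fork node Education ∈ conditioning set.
  P4: blocked at fork node Education ∈ conditioning set.
  P5: blocked at fork node Education ∈ conditioning set.
  P6: blocked at fork node Education ∈ conditioning set.
  P7: blocked at fork node Education ∈ conditioning set.
{Education} contains no descendant of UnionMember and blocks every backdoor path.
No other singleton works — e.g. {ParentIncome} leaves P3 open — so {Education} is the unique smallest valid adjustment set.

{Education}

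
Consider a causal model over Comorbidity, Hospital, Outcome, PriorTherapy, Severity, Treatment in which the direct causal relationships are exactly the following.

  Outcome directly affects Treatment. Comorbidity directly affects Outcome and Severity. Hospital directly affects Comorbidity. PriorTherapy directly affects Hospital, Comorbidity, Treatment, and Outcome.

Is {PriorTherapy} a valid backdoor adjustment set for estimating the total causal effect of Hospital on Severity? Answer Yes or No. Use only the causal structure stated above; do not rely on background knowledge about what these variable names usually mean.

Yes

Backdoor paths from Hospital to Severity (paths whose first edge points into Hospital):
  P1: Hospital <- PriorTherapy -> Comorbidity -> Severity
  P2: Hospital <- PriorTherapy -> Outcome <- Comorbidity -> Severity
  P3: Hospital <- PriorTherapy -> Treatment <- Outcome <- Comorbidity -> Severity
Condition 1 (no descendant of Hospital in the set): holds — descendants of Hospital are {Comorbidity, Outcome, Severity, Treatment}; none are in {PriorTherapy}.
Condition 2 (every backdoor path blocked by {PriorTherapy}):
  P1: blocked at fork node PriorTherapy ∈ conditioning set.
  P2: blocked at fork node PriorTherapy ∈ conditioning set.
  P3: blocked at fork node PriorTherapy ∈ conditioning set.
{PriorTherapy} satisfies the backdoor criterion.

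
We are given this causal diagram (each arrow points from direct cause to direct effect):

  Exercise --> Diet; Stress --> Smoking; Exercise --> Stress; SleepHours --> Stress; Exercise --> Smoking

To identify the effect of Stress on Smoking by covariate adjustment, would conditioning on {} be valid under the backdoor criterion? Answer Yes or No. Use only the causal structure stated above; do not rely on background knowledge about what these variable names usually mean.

Backdoor paths from Stress to Smoking (paths whose first edge points into Stress):
  P1: Stress <- Exercise -> Smoking
Condition 1 (no descendant of Stress in the set): holds — descendants of Stress are {Smoking}; none are in {}.
Condition 2 (every backdoor path blocked by {}):
  P1: open — no interior node is in the conditioning set.
{} does not satisfy the backdoor criterion.

No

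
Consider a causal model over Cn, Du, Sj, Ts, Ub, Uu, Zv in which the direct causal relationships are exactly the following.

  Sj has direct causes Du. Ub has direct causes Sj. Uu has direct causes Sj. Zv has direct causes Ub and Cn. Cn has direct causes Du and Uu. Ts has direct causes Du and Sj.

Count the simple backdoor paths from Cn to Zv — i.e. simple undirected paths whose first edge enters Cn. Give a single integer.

3

A backdoor path from Cn to Zv is any simple undirected path whose first edge points into Cn (i.e. leaves Cn via a parent).
Parents of Cn: {Du, Uu}.
Enumerating:
  P1: Cn <- Du -> Sj -> Ub -> Zv
  P2: Cn <- Du -> Ts <- Sj -> Ub -> Zv
  P3: Cn <- Uu <- Sj -> Ub -> Zv
That exhausts the simple backdoor paths. Count: 3.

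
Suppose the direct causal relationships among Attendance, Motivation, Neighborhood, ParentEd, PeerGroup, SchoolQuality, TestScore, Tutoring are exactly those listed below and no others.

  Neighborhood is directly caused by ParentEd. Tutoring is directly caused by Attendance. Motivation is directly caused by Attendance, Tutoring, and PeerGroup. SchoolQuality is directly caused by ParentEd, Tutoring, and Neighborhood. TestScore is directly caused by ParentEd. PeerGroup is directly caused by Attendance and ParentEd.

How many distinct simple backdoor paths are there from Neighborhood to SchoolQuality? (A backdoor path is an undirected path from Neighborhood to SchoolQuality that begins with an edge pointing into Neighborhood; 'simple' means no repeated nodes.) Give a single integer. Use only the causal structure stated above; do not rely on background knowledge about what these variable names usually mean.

A backdoor path from Neighborhood to SchoolQuality is any simple undirected path whose first edge points into Neighborhood (i.e. leaves Neighborhood via a parent).
Parents of Neighborhood: {ParentEd}.
Enumerating:
  P1: Neighborhood <- ParentEd -> PeerGroup <- Attendance -> Tutoring -> SchoolQuality
  P2: Neighborhood <- ParentEd -> PeerGroup <- Attendance -> Motivation <- Tutoring -> SchoolQuality
  P3: Neighborhood <- ParentEd -> PeerGroup -> Motivation <- Attendance -> Tutoring -> SchoolQuality
  P4: Neighborhood <- ParentEd -> PeerGroup -> Motivation <- Tutoring -> SchoolQuality
  P5: Neighborhood <- ParentEd -> SchoolQuality
That exhausts the simple backdoor paths. Count: 5.

5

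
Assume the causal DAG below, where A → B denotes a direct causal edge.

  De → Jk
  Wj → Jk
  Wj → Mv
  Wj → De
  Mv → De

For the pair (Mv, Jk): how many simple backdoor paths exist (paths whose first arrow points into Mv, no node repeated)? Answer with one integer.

A backdoor path from Mv to Jk is any simple undirected path whose first edge points into Mv (i.e. leaves Mv via a parent).
Parents of Mv: {Wj}.
Enumerating:
  P1: Mv <- Wj -> De -> Jk
  P2: Mv <- Wj -> Jk
That exhausts the simple backdoor paths. Count: 2.

2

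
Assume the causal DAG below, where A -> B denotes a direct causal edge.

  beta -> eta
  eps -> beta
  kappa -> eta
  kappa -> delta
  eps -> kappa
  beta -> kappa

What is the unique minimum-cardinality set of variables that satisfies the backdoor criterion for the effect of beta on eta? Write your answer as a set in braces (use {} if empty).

{eps}

Variables eligible for adjustment (non-descendants of beta, excluding beta and eta): {eps}.
Backdoor paths from beta to eta:
  P1: beta <- eps -> kappa -> eta
The empty set is not sufficient: P1 (beta <- eps -> kappa -> eta) has no collider blocking it and no conditioned non-collider, so it is open.
Try {eps}:
  P1: blocked at fork node eps ∈ conditioning set.
{eps} contains no descendant of beta and blocks every backdoor path.
{eps} is the unique smallest valid adjustment set.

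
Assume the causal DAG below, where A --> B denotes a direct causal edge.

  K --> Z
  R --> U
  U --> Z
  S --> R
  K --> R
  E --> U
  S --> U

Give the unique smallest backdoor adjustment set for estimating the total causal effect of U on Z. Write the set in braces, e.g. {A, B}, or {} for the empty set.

Variables eligible for adjustment (non-descendants of U, excluding U and Z): {E, K, R, S}.
Backdoor paths from U to Z:
  P1: U <- S -> R <- K -> Z
  P2: U <- R <- K -> Z
The empty set is not sufficient: P2 (U <- R <- K -> Z) has no collider blocking it and no conditioned non-collider, so it is open.
Try {K}:
  P1: blocked at collider R (neither it nor any descendant is in the conditioning set).
  P2: blocked at fork node K ∈ conditioning set.
{K} contains no descendant of U and blocks every backdoor path.
No other singleton works — e.g. {E} leaves P2 open — so {K} is the unique smallest valid adjustment set.

{K}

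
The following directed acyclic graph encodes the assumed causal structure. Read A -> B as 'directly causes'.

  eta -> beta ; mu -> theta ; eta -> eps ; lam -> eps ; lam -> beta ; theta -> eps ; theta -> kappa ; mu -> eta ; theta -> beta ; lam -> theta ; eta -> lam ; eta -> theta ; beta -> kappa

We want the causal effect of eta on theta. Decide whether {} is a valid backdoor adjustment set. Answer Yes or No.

Backdoor paths from eta to theta (paths whose first edge points into eta):
  P1: eta <- mu -> theta
Condition 1 (no descendant of eta in the set): holds — descendants of eta are {beta, eps, kappa, lam, theta}; none are in {}.
Condition 2 (every backdoor path blocked by {}):
  P1: open — no interior node is in the conditioning set.
{} does not satisfy the backdoor criterion.

No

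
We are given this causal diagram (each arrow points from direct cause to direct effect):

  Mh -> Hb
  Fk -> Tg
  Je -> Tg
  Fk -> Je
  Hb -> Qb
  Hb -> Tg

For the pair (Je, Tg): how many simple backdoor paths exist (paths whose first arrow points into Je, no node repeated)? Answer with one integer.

A backdoor path from Je to Tg is any simple undirected path whose first edge points into Je (i.e. leaves Je via a parent).
Parents of Je: {Fk}.
Enumerating:
  P1: Je <- Fk -> Tg
That exhausts the simple backdoor paths. Count: 1.

1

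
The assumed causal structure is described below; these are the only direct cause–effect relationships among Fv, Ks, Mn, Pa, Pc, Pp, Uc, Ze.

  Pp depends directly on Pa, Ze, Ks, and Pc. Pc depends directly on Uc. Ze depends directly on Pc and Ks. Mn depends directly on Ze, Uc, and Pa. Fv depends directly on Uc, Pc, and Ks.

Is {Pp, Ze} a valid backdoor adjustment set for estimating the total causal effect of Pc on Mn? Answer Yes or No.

No

Backdoor paths from Pc to Mn (paths whose first edge points into Pc):
  P1: Pc <- Uc -> Mn
  P2: Pc <- Uc -> Fv <- Ks -> Ze -> Pp <- Pa -> Mn
  P3: Pc <- Uc -> Fv <- Ks -> Ze -> Mn
  P4: Pc <- Uc -> Fv <- Ks -> Pp <- Pa -> Mn
  P5: Pc <- Uc -> Fv <- Ks -> Pp <- Ze -> Mn
Condition 1 (no descendant of Pc in the set): FAILS — Pp and Ze are descendants of Pc.
Condition 2 (every backdoor path blocked by {Pp, Ze}):
  P1: open — no interior node is in the conditioning set.
  P2: blocked at collider Fv (neither it nor any descendant is in the conditioning set).
  P3: blocked at collider Fv (neither it nor any descendant is in the conditioning set).
  P4: blocked at collider Fv (neither it nor any descendant is in the conditioning set).
  P5: blocked at collider Fv (neither it nor any descendant is in the conditioning set).
{Pp, Ze} does not satisfy the backdoor criterion.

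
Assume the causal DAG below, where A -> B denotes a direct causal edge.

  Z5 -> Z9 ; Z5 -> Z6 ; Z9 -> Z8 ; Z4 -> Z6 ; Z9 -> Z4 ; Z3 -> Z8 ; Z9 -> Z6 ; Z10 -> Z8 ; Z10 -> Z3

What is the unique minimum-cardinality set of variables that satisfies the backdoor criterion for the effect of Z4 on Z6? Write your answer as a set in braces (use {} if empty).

Variables eligible for adjustment (non-descendants of Z4, excluding Z4 and Z6): {Z10, Z3, Z5, Z8, Z9}.
Backdoor paths from Z4 to Z6:
  P1: Z4 <- Z9 <- Z5 -> Z6
  P2: Z4 <- Z9 -> Z6
The empty set is not sufficient: P1 (Z4 <- Z9 <- Z5 -> Z6) has no collider blocking it and no conditioned non-collider, so it is open.
Try {Z9}:
  P1: blocked at chain node Z9 ∈ conditioning set.
  P2: blocked at fork node Z9 ∈ conditioning set.
{Z9} contains no descendant of Z4 and blocks every backdoor path.
No other singleton works — e.g. {Z5} leaves P2 open — so {Z9} is the unique smallest valid adjustment set.

{Z9}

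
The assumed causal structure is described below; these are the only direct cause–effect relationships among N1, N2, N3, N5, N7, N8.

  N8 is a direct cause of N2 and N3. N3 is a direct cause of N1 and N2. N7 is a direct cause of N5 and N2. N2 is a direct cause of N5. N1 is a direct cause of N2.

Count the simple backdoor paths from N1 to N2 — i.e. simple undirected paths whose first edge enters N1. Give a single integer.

A backdoor path from N1 to N2 is any simple undirected path whose first edge points into N1 (i.e. leaves N1 via a parent).
Parents of N1: {N3}.
Enumerating:
  P1: N1 <- N3 <- N8 -> N2
  P2: N1 <- N3 -> N2
That exhausts the simple backdoor paths. Count: 2.

2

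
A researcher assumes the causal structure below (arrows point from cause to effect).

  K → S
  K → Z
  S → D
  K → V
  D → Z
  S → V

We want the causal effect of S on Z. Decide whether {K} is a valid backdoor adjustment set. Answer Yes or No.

Yes

Backdoor paths from S to Z (paths whose first edge points into S):
  P1: S <- K -> Z
Condition 1 (no descendant of S in the set): holds — descendants of S are {D, V, Z}; none are in {K}.
Condition 2 (every backdoor path blocked by {K}):
  P1: blocked at fork node K ∈ conditioning set.
{K} satisfies the backdoor criterion.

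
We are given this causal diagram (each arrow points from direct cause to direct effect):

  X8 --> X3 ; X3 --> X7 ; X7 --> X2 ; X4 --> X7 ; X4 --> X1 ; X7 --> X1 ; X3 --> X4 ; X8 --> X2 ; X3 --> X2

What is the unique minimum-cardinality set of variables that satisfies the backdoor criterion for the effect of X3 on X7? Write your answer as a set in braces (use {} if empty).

Variables eligible for adjustment (non-descendants of X3, excluding X3 and X7): {X8}.
Backdoor paths from X3 to X7:
  P1: X3 <- X8 -> X2 <- X7
Each backdoor path contains an unconditioned collider, so every path is already blocked with the empty conditioning set:
  P1: blocked at collider X2 (neither it nor any descendant is in the conditioning set).
The empty set is therefore the unique smallest valid set.

{}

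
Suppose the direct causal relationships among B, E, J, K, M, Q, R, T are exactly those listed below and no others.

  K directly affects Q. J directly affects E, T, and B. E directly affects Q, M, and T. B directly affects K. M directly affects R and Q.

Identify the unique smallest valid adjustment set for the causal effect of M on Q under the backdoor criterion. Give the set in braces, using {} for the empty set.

Variables eligible for adjustment (non-descendants of M, excluding M and Q): {B, E, J, K, T}.
Backdoor paths from M to Q:
  P1: M <- E <- J -> B -> K -> Q
  P2: M <- E -> Q
  P3: M <- E -> T <- J -> B -> K -> Q
The empty set is not sufficient: P1 (M <- E <- J -> B -> K -> Q) has no collider blocking it and no conditioned non-collider, so it is open.
Try {E}:
  P1: blocked at chain node E ∈ conditioning set.
  P2: blocked at fork node E ∈ conditioning set.
  P3: blocked at fork node E ∈ conditioning set.
{E} contains no descendant of M and blocks every backdoor path.
No other singleton works — e.g. {J} leaves P2 open — so {E} is the unique smallest valid adjustment set.

{E}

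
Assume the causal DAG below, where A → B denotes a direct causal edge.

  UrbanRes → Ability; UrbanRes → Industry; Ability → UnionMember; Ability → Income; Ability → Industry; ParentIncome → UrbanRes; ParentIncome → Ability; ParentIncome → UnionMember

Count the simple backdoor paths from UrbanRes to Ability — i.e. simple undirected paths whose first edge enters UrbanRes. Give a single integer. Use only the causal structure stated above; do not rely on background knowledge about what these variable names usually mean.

2

A backdoor path from UrbanRes to Ability is any simple undirected path whose first edge points into UrbanRes (i.e. leaves UrbanRes via a parent).
Parents of UrbanRes: {ParentIncome}.
Enumerating:
  P1: UrbanRes <- ParentIncome -> Ability
  P2: UrbanRes <- ParentIncome -> UnionMember <- Ability
That exhausts the simple backdoor paths. Count: 2.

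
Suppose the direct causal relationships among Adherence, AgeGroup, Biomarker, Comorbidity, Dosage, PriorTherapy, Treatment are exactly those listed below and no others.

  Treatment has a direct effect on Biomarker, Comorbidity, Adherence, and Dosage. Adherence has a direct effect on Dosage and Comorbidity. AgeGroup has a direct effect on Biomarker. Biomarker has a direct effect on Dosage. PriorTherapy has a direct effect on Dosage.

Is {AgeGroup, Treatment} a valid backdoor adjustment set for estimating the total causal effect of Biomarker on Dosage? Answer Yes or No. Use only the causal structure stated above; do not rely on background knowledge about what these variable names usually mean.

Yes

Backdoor paths from Biomarker to Dosage (paths whose first edge points into Biomarker):
  P1: Biomarker <- Treatment -> Adherence -> Dosage
  P2: Biomarker <- Treatment -> Comorbidity <- Adherence -> Dosage
  P3: Biomarker <- Treatment -> Dosage
Condition 1 (no descendant of Biomarker in the set): holds — descendants of Biomarker are {Dosage}; none are in {AgeGroup, Treatment}.
Condition 2 (every backdoor path blocked by {AgeGroup, Treatment}):
  P1: blocked at fork node Treatment ∈ conditioning set.
  P2: blocked at fork node Treatment ∈ conditioning set.
  P3: blocked at fork node Treatment ∈ conditioning set.
{AgeGroup, Treatment} satisfies the backdoor criterion.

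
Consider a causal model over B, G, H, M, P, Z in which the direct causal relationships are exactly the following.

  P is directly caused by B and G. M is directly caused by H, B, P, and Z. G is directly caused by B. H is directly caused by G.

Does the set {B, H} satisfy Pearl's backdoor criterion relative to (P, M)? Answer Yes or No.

Yes

Backdoor paths from P to M (paths whose first edge points into P):
  P1: P <- B -> G -> H -> M
  P2: P <- B -> M
  P3: P <- G <- B -> M
  P4: P <- G -> H -> M
Condition 1 (no descendant of P in the set): holds — descendants of P are {M}; none are in {B, H}.
Condition 2 (every backdoor path blocked by {B, H}):
  P1: blocked at fork node B ∈ conditioning set.
  P2: blocked at fork node B ∈ conditioning set.
  P3: blocked at fork node B ∈ conditioning set.
  P4: blocked at chain node H ∈ conditioning set.
{B, H} satisfies the backdoor criterion.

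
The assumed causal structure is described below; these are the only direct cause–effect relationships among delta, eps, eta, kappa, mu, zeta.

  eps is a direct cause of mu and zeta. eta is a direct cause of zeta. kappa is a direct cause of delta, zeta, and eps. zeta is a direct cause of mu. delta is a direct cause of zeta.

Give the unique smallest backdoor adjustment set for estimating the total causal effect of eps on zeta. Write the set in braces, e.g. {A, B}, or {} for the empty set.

{kappa}

Variables eligible for adjustment (non-descendants of eps, excluding eps and zeta): {delta, eta, kappa}.
Backdoor paths from eps to zeta:
  P1: eps <- kappa -> delta -> zeta
  P2: eps <- kappa -> zeta
The empty set is not sufficient: P1 (eps <- kappa -> delta -> zeta) has no collider blocking it and no conditioned non-collider, so it is open.
Try {kappa}:
  P1: blocked at fork node kappa ∈ conditioning set.
  P2: blocked at fork node kappa ∈ conditioning set.
{kappa} contains no descendant of eps and blocks every backdoor path.
No other singleton works — e.g. {eta} leaves P1 open — so {kappa} is the unique smallest valid adjustment set.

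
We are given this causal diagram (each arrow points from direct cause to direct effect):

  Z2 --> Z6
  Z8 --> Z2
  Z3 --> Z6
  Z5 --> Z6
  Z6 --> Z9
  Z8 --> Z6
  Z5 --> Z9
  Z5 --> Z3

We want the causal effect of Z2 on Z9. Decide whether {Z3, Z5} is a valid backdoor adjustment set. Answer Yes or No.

Backdoor paths from Z2 to Z9 (paths whose first edge points into Z2):
  P1: Z2 <- Z8 -> Z6 <- Z5 -> Z9
  P2: Z2 <- Z8 -> Z6 <- Z3 <- Z5 -> Z9
  P3: Z2 <- Z8 -> Z6 -> Z9
Condition 1 (no descendant of Z2 in the set): holds — descendants of Z2 are {Z6, Z9}; none are in {Z3, Z5}.
Condition 2 (every backdoor path blocked by {Z3, Z5}):
  P1: blocked at collider Z6 (neither it nor any descendant is in the conditioning set).
  P2: blocked at collider Z6 (neither it nor any descendant is in the conditioning set).
  P3: open — no interior node is in the conditioning set.
{Z3, Z5} does not satisfy the backdoor criterion.

No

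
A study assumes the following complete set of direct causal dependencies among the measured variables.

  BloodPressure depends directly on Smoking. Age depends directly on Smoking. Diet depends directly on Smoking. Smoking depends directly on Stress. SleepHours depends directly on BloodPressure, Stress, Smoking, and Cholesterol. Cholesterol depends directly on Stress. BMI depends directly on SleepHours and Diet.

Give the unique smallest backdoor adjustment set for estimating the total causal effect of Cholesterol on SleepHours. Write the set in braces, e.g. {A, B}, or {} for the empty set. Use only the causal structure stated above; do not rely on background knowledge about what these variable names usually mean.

{Stress}

Variables eligible for adjustment (non-descendants of Cholesterol, excluding Cholesterol and SleepHours): {Age, BloodPressure, Diet, Smoking, Stress}.
Backdoor paths from Cholesterol to SleepHours:
  P1: Cholesterol <- Stress -> Smoking -> BloodPressure -> SleepHours
  P2: Cholesterol <- Stress -> Smoking -> Diet -> BMI <- SleepHours
  P3: Cholesterol <- Stress -> Smoking -> SleepHours
  P4: Cholesterol <- Stress -> SleepHours
The empty set is not sufficient: P1 (Cholesterol <- Stress -> Smoking -> BloodPressure -> SleepHours) has no collider blocking it and no conditioned non-collider, so it is open.
Try {Stress}:
  P1: blocked at fork node Stress ∈ conditioning set.
  P2: blocked at fork node Stress ∈ conditioning set.
  P3: blocked at fork node Stress ∈ conditioning set.
  P4: blocked at fork node Stress ∈ conditioning set.
{Stress} contains no descendant of Cholesterol and blocks every backdoor path.
No other singleton works — e.g. {Smoking} leaves P4 open — so {Stress} is the unique smallest valid adjustment set.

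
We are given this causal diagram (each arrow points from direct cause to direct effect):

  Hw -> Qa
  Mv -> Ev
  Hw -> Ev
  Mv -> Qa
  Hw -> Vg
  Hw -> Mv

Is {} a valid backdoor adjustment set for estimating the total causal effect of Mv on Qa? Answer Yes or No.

Backdoor paths from Mv to Qa (paths whose first edge points into Mv):
  P1: Mv <- Hw -> Qa
Condition 1 (no descendant of Mv in the set): holds — descendants of Mv are {Ev, Qa}; none are in {}.
Condition 2 (every backdoor path blocked by {}):
  P1: open — no interior node is in the conditioning set.
{} does not satisfy the backdoor criterion.

No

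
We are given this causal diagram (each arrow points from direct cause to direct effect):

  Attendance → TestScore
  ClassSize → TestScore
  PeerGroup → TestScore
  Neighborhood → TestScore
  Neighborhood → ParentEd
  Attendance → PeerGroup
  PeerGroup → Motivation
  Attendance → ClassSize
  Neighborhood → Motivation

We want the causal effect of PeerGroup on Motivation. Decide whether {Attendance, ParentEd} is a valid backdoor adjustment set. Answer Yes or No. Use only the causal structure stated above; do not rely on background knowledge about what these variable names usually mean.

Backdoor paths from PeerGroup to Motivation (paths whose first edge points into PeerGroup):
  P1: PeerGroup <- Attendance -> ClassSize -> TestScore <- Neighborhood -> Motivation
  P2: PeerGroup <- Attendance -> TestScore <- Neighborhood -> Motivation
Condition 1 (no descendant of PeerGroup in the set): holds — descendants of PeerGroup are {Motivation, TestScore}; none are in {Attendance, ParentEd}.
Condition 2 (every backdoor path blocked by {Attendance, ParentEd}):
  P1: blocked at fork node Attendance ∈ conditioning set.
  P2: blocked at fork node Attendance ∈ conditioning set.
{Attendance, ParentEd} satisfies the backdoor criterion.

Yes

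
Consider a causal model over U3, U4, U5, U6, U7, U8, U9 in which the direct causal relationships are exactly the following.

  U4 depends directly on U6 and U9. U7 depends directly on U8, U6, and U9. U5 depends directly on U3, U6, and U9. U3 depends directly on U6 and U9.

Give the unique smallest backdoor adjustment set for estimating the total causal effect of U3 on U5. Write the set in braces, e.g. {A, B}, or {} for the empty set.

{U6, U9}

Variables eligible for adjustment (non-descendants of U3, excluding U3 and U5): {U4, U6, U7, U8, U9}.
Backdoor paths from U3 to U5:
  P1: U3 <- U6 -> U7 <- U9 -> U5
  P2: U3 <- U6 -> U5
  P3: U3 <- U6 -> U4 <- U9 -> U5
  P4: U3 <- U9 -> U7 <- U6 -> U5
  P5: U3 <- U9 -> U5
  P6: U3 <- U9 -> U4 <- U6 -> U5
The empty set is not sufficient: P2 (U3 <- U6 -> U5) has no collider blocking it and no conditioned non-collider, so it is open.
Try {U6, U9}:
  P1: blocked at fork node U6 ∈ conditioning set.
  P2: blocked at fork node U6 ∈ conditioning set.
  P3: blocked at fork node U6 ∈ conditioning set.
  P4: blocked at fork node U9 ∈ conditioning set.
  P5: blocked at fork node U9 ∈ conditioning set.
  P6: blocked at fork node U9 ∈ conditioning set.
{U6, U9} contains no descendant of U3 and blocks every backdoor path.
Every element of {U6, U9} is needed (dropping U6 leaves P2 open; dropping U9 leaves P5 open), so no proper subset is valid.
Among all size-2 subsets of the eligible variables, only {U6, U9} blocks every backdoor path, so it is the unique smallest valid adjustment set.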